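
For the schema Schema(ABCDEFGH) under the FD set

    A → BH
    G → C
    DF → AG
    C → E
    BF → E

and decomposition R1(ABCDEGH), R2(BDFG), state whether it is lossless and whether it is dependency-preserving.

Lossless test: (BDG)⁺ = {BCDEG}, which is a superkey of neither fragment — lossy.
Dependency preservation: the restricted closure of {DF} across the fragments never reaches {AG}, so DF → AG cannot be enforced without a join — not preserved.

lossy and not dependency-preserving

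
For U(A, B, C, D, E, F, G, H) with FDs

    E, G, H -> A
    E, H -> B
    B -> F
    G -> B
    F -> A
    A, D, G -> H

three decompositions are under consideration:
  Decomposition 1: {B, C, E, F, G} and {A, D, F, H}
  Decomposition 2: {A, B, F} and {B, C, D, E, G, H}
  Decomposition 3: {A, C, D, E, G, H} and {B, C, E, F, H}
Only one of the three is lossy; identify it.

Decomposition 1: common = {F}, closure = {A, F} → lossy.
Decomposition 2: common = {B}, closure = {A, B, F} → lossless.
Decomposition 3: common = {C, E, H}, closure = {A, B, C, E, F, H} → lossless.

Decomposition 1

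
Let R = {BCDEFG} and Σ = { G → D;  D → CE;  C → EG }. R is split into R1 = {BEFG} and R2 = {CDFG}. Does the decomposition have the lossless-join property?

Common attributes: R1 ∩ R2 = {FG}.
Closure of {FG}: G → D applies, adding D; D → CE applies, adding CE. So (FG)⁺ = {CDEFG}.
This closure contains every attribute of R2, so R1 ∩ R2 → R2. The join is lossless.

Yes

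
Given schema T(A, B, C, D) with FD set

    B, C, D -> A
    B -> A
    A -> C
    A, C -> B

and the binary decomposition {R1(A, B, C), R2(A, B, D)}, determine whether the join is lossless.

Common attributes: R1 ∩ R2 = {A, B}.
Closure of {A, B}: A → C applies, adding C. So (A, B)⁺ = {A, B, C}.
This closure contains every attribute of R1, so R1 ∩ R2 → R1. The join is lossless.

Yes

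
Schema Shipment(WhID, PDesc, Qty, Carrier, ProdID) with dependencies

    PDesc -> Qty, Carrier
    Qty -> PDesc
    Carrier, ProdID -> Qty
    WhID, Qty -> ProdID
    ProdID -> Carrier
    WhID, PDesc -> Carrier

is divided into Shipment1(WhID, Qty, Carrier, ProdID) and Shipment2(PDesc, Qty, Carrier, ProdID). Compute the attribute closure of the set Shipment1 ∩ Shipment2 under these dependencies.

PDesc, Qty, Carrier, ProdID

Shipment1 ∩ Shipment2 = {Qty, Carrier, ProdID}.
Qty → PDesc applies, adding PDesc
Closure: {PDesc, Qty, Carrier, ProdID}.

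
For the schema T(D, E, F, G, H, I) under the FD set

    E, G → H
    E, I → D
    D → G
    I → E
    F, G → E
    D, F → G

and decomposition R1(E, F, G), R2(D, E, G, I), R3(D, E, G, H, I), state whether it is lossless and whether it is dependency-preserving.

lossy but dependency-preserving

Lossless test (chase): Rows 1 and 2 agree on E, G; apply E, G→H and equate their H entries. Rows 1 and 3 agree on E, G; apply E, G→H and equate their H entries. No row becomes fully distinguished — the join is lossy.
Dependency preservation: D, F → G is not contained in any single fragment, but the restricted closure of its left-hand side across the fragments still reaches the right-hand side; the remaining FDs each lie inside some fragment. All dependencies are preserved.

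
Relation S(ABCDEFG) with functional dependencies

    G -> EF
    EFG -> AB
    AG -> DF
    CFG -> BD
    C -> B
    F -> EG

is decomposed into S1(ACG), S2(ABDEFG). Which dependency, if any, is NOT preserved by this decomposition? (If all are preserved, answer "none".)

Check C → B: no single fragment contains all of {BC}, and the restricted closure of {C} across the fragments never reaches {B}.
G → EF is preserved.
EFG → AB is preserved.
AG → DF is preserved.
CFG → BD is preserved.
F → EG is preserved.

C -> B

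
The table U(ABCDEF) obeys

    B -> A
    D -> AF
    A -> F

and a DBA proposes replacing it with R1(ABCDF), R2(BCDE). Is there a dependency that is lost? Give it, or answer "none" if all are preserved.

B → A lies within R1.
D → AF lies within R1.
A → F lies within R1.
Every dependency is enforceable on the fragments, so the decomposition is dependency-preserving.

none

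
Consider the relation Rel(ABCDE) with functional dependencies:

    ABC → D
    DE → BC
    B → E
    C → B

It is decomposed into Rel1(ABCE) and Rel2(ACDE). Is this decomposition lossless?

Common attributes: Rel1 ∩ Rel2 = {ACE}.
Closure of {ACE}: C → B applies, adding B; ABC → D applies, adding D. So (ACE)⁺ = {ABCDE}.
This closure contains every attribute of Rel1, so Rel1 ∩ Rel2 → Rel1. The join is lossless.

Yes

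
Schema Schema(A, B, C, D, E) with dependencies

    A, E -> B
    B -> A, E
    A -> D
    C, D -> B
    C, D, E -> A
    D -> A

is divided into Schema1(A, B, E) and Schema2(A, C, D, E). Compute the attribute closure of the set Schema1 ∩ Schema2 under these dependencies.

Schema1 ∩ Schema2 = {A, E}.
A, E → B applies, adding B
A → D applies, adding D
Closure: {A, B, D, E}.

A, B, D, E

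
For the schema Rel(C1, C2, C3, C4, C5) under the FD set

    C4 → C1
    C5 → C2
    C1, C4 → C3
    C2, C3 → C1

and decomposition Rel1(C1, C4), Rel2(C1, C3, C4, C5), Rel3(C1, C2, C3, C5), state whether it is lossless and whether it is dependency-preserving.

lossless and dependency-preserving

Lossless test (chase): Rows 2 and 3 agree on C5; apply C5→C2 and equate their C2 entries. Rows 1 and 2 agree on C1, C4; apply C1, C4→C3 and equate their C3 entries. Row 2 is now all distinguished symbols — the join is lossless.
Dependency preservation: every FD's attributes lie within a single fragment, so each can be enforced locally — preserved.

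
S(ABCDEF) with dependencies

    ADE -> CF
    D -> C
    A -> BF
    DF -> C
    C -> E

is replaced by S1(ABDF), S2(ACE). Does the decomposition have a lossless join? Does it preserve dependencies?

lossy and not dependency-preserving

Lossless test: (A)⁺ = {ABF}, which is a superkey of neither fragment — lossy.
Dependency preservation: the restricted closure of {ADE} across the fragments never reaches {CF}, so ADE → CF cannot be enforced without a join — not preserved.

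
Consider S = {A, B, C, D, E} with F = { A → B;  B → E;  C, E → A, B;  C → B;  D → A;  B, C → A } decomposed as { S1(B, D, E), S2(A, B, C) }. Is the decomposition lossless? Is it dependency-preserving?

Lossless test: (B)⁺ = {B, E}, which is a superkey of neither fragment — lossy.
Dependency preservation: the restricted closure of {D} across the fragments never reaches {A}, so D → A cannot be enforced without a join — not preserved.

lossy and not dependency-preserving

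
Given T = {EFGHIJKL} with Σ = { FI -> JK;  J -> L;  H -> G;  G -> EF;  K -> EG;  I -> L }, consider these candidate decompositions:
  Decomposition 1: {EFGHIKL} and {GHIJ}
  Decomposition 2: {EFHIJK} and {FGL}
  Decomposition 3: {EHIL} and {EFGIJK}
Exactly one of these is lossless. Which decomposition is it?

Decomposition 1: common = {GHI}, closure = {EFGHIJKL} → lossless.
Decomposition 2: common = {F}, closure = {F} → lossy.
Decomposition 3: common = {EI}, closure = {EIL} → lossy.

Decomposition 1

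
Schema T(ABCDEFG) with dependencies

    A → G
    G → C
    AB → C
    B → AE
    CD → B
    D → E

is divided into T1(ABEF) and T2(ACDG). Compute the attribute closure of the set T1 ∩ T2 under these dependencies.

T1 ∩ T2 = {A}.
A → G applies, adding G
G → C applies, adding C
Closure: {ACG}.

ACG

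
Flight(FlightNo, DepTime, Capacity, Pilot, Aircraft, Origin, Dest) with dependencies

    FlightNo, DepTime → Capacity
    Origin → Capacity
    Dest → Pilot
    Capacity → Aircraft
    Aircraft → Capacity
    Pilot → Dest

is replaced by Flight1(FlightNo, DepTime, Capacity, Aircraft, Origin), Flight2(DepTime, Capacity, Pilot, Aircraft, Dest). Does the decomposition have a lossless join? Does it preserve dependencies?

Lossless test: (DepTime, Capacity, Aircraft)⁺ = {DepTime, Capacity, Aircraft}, which is a superkey of neither fragment — lossy.
Dependency preservation: every FD's attributes lie within a single fragment, so each can be enforced locally — preserved.

lossy but dependency-preserving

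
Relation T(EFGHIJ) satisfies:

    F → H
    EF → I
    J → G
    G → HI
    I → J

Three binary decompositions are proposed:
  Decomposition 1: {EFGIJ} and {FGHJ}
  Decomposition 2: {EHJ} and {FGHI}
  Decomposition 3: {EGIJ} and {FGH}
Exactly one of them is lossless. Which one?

Decomposition 1: common = {FGJ}, closure = {FGHIJ} → lossless.
Decomposition 2: common = {H}, closure = {H} → lossy.
Decomposition 3: common = {G}, closure = {GHIJ} → lossy.

Decomposition 1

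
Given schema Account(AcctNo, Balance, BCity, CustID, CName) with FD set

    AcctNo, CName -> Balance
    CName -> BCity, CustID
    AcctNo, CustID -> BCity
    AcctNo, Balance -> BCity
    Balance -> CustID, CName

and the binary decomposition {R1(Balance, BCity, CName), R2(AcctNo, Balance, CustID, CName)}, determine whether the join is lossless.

Yes

Common attributes: R1 ∩ R2 = {Balance, CName}.
Closure of {Balance, CName}: CName → BCity, CustID applies, adding BCity, CustID. So (Balance, CName)⁺ = {Balance, BCity, CustID, CName}.
This closure contains every attribute of R1, so R1 ∩ R2 → R1. The join is lossless.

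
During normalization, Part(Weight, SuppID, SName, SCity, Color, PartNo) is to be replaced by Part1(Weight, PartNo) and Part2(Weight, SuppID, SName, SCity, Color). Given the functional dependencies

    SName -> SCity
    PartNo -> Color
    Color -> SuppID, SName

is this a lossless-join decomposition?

No

Common attributes: Part1 ∩ Part2 = {Weight}.
No dependency enlarges {Weight}, so (Weight)⁺ = {Weight}.
The closure contains neither all of Part1 = {Weight, PartNo} nor all of Part2 = {Weight, SuppID, SName, SCity, Color}, so the common attributes are not a superkey of either fragment. The join is lossy.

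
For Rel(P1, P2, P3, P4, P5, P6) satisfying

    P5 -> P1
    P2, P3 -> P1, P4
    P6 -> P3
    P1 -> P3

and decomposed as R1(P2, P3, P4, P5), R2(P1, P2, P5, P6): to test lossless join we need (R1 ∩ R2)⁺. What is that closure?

P1, P2, P3, P4, P5

R1 ∩ R2 = {P2, P5}.
P5 → P1 applies, adding P1
P1 → P3 applies, adding P3
P2, P3 → P1, P4 applies, adding P4
Closure: {P1, P2, P3, P4, P5}.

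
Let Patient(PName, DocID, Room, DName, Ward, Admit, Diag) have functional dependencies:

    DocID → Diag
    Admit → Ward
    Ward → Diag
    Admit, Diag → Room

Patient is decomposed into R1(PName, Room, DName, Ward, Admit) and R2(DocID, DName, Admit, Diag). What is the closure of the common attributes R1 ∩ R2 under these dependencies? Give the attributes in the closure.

Room, DName, Ward, Admit, Diag

R1 ∩ R2 = {DName, Admit}.
Admit → Ward applies, adding Ward
Ward → Diag applies, adding Diag
Admit, Diag → Room applies, adding Room
Closure: {Room, DName, Ward, Admit, Diag}.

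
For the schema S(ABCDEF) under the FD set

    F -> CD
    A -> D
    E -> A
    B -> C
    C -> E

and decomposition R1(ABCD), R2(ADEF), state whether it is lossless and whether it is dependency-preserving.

lossy and not dependency-preserving

Lossless test: (AD)⁺ = {AD}, which is a superkey of neither fragment — lossy.
Dependency preservation: the restricted closure of {F} across the fragments never reaches {CD}, so F → CD cannot be enforced without a join — not preserved.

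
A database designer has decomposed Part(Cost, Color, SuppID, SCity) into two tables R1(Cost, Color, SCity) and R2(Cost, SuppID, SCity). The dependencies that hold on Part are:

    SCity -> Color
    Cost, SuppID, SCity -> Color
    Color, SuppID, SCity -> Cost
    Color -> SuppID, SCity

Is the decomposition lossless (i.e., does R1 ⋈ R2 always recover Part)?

Yes

Common attributes: R1 ∩ R2 = {Cost, SCity}.
Closure of {Cost, SCity}: SCity → Color applies, adding Color; Color → SuppID, SCity applies, adding SuppID. So (Cost, SCity)⁺ = {Cost, Color, SuppID, SCity}.
This closure contains every attribute of R1, so R1 ∩ R2 → R1. The join is lossless.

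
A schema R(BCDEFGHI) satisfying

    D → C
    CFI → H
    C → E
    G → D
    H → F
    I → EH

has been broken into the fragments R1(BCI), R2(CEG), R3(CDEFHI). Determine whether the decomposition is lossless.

No

Chase test. Columns are BCDEFGHI; row i has aⱼ where attribute j ∈ Ri, else bᵢⱼ.
Initial tableau (one row per fragment):
  row 1: a1 a2 b13 b14 b15 b16 b17 a8
  row 2: b21 a2 b23 a4 b25 a6 b27 b28
  row 3: b31 a2 a3 a4 a5 b36 a7 a8
Rows 1 and 2 agree on C; apply C→E and equate their E entries.
Rows 1 and 3 agree on I; apply I→EH and equate their EH entries.
Rows 1 and 3 agree on H; apply H→F and equate their F entries.
No row becomes fully distinguished — the join is lossy.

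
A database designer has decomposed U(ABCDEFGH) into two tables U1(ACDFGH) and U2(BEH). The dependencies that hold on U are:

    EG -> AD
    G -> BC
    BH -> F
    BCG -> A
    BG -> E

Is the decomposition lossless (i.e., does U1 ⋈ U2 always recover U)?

Common attributes: U1 ∩ U2 = {H}.
No dependency enlarges {H}, so (H)⁺ = {H}.
The closure contains neither all of U1 = {ACDFGH} nor all of U2 = {BEH}, so the common attributes are not a superkey of either fragment. The join is lossy.

No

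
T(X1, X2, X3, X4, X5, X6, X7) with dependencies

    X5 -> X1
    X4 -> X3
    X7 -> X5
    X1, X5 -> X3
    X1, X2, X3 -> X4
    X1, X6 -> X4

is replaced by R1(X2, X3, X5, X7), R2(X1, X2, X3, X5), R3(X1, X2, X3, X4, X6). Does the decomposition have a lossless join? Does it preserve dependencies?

Lossless test (chase): Rows 1 and 2 agree on X5; apply X5→X1 and equate their X1 entries. Rows 1 and 2 agree on X1, X2, X3; apply X1, X2, X3→X4 and equate their X4 entries. Rows 1 and 3 agree on X1, X2, X3; apply X1, X2, X3→X4 and equate their X4 entries. No row becomes fully distinguished — the join is lossy.
Dependency preservation: every FD's attributes lie within a single fragment, so each can be enforced locally — preserved.

lossy but dependency-preserving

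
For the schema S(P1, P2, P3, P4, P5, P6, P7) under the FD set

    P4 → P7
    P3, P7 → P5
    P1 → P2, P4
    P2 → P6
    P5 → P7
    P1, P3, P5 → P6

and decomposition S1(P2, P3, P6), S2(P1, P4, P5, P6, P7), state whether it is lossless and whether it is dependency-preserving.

Lossless test: (P6)⁺ = {P6}, which is a superkey of neither fragment — lossy.
Dependency preservation: the restricted closure of {P3, P7} across the fragments never reaches {P5}, so P3, P7 → P5 cannot be enforced without a join — not preserved.

lossy and not dependency-preserving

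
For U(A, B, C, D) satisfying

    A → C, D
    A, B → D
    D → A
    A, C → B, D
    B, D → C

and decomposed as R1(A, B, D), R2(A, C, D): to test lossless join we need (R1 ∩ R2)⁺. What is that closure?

A, B, C, D

R1 ∩ R2 = {A, D}.
A → C, D applies, adding C
A, C → B, D applies, adding B
Closure: {A, B, C, D}.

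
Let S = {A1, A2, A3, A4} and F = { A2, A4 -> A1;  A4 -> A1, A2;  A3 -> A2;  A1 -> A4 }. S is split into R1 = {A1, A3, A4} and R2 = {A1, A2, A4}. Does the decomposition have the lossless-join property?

Yes

Common attributes: R1 ∩ R2 = {A1, A4}.
Closure of {A1, A4}: A4 → A1, A2 applies, adding A2. So (A1, A4)⁺ = {A1, A2, A4}.
This closure contains every attribute of R2, so R1 ∩ R2 → R2. The join is lossless.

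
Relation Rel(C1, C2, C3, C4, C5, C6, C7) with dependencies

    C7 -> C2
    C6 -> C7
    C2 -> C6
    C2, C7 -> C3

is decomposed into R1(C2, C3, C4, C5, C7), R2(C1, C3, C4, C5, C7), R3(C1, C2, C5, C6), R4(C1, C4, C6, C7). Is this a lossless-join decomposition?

Yes

Chase test. Columns are C1, C2, C3, C4, C5, C6, C7; row i has aⱼ where attribute j ∈ Ri, else bᵢⱼ.
Initial tableau (one row per fragment):
  row 1: b11 a2 a3 a4 a5 b16 a7
  row 2: a1 b22 a3 a4 a5 b26 a7
  row 3: a1 a2 b33 b34 a5 a6 b37
  row 4: a1 b42 b43 a4 b45 a6 a7
Rows 1 and 2 agree on C7; apply C7→C2 and equate their C2 entries.
Rows 1 and 4 agree on C7; apply C7→C2 and equate their C2 entries.
Rows 3 and 4 agree on C6; apply C6→C7 and equate their C7 entries.
Rows 1 and 2 agree on C2; apply C2→C6 and equate their C6 entries.
Rows 1 and 3 agree on C2; apply C2→C6 and equate their C6 entries.
Rows 1 and 3 agree on C2, C7; apply C2, C7→C3 and equate their C3 entries.
Rows 1 and 4 agree on C2, C7; apply C2, C7→C3 and equate their C3 entries.
Row 2 is now all distinguished symbols — the join is lossless.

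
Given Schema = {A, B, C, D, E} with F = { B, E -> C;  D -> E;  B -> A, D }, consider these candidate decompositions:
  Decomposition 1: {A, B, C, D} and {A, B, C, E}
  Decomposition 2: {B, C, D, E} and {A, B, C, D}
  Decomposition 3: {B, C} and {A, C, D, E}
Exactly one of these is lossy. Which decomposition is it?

Decomposition 1: common = {A, B, C}, closure = {A, B, C, D, E} → lossless.
Decomposition 2: common = {B, C, D}, closure = {A, B, C, D, E} → lossless.
Decomposition 3: common = {C}, closure = {C} → lossy.

Decomposition 3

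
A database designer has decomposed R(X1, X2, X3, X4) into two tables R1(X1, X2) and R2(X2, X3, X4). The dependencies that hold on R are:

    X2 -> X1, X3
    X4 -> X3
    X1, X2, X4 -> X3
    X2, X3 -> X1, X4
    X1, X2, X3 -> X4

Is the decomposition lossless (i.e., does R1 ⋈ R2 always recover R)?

Yes

Common attributes: R1 ∩ R2 = {X2}.
Closure of {X2}: X2 → X1, X3 applies, adding X1, X3; X2, X3 → X1, X4 applies, adding X4. So (X2)⁺ = {X1, X2, X3, X4}.
This closure contains every attribute of R1, so R1 ∩ R2 → R1. The join is lossless.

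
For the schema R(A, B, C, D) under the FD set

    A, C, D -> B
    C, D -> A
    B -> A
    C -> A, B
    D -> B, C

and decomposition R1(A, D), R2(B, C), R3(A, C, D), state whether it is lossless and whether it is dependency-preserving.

lossless but not dependency-preserving

Lossless test (chase): Rows 2 and 3 agree on C; apply C→A, B and equate their A, B entries. Rows 1 and 3 agree on D; apply D→B, C and equate their B, C entries. Row 1 is now all distinguished symbols — the join is lossless.
Dependency preservation: the restricted closure of {B} across the fragments never reaches {A}, so B → A cannot be enforced without a join — not preserved.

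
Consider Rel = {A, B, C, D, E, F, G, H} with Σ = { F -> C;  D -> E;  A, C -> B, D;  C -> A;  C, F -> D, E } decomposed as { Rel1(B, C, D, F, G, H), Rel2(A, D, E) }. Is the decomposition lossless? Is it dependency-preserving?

lossy and not dependency-preserving

Lossless test: (D)⁺ = {D, E}, which is a superkey of neither fragment — lossy.
Dependency preservation: the restricted closure of {C} across the fragments never reaches {A}, so C → A cannot be enforced without a join — not preserved.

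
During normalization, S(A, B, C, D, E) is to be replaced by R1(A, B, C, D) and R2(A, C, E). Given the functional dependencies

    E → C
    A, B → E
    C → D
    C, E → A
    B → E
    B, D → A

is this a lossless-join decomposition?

Common attributes: R1 ∩ R2 = {A, C}.
Closure of {A, C}: C → D applies, adding D. So (A, C)⁺ = {A, C, D}.
The closure contains neither all of R1 = {A, B, C, D} nor all of R2 = {A, C, E}, so the common attributes are not a superkey of either fragment. The join is lossy.

No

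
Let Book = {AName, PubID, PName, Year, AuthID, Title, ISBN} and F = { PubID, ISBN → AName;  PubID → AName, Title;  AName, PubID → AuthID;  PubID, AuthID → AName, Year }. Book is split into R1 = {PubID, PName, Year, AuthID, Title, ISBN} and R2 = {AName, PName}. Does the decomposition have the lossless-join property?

No

Common attributes: R1 ∩ R2 = {PName}.
No dependency enlarges {PName}, so (PName)⁺ = {PName}.
The closure contains neither all of R1 = {PubID, PName, Year, AuthID, Title, ISBN} nor all of R2 = {AName, PName}, so the common attributes are not a superkey of either fragment. The join is lossy.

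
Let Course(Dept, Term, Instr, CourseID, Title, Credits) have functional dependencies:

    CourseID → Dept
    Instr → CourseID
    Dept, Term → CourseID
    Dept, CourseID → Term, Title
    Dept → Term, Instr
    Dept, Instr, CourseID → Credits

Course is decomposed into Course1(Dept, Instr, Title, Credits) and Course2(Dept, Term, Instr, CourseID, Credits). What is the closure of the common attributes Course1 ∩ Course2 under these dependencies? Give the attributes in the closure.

Dept, Term, Instr, CourseID, Title, Credits

Course1 ∩ Course2 = {Dept, Instr, Credits}.
Instr → CourseID applies, adding CourseID
Dept, CourseID → Term, Title applies, adding Term, Title
Closure: {Dept, Term, Instr, CourseID, Title, Credits}.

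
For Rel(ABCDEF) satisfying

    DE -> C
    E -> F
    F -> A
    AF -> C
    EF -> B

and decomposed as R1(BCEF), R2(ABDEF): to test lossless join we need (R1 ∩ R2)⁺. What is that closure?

ABCEF

R1 ∩ R2 = {BEF}.
F → A applies, adding A
AF → C applies, adding C
Closure: {ABCEF}.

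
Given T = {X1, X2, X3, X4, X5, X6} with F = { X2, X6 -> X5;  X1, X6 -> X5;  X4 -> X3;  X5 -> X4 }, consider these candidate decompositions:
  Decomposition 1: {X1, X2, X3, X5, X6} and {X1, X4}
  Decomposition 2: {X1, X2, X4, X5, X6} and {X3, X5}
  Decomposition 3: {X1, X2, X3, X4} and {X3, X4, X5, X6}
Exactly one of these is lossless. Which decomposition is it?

Decomposition 1: common = {X1}, closure = {X1} → lossy.
Decomposition 2: common = {X5}, closure = {X3, X4, X5} → lossless.
Decomposition 3: common = {X3, X4}, closure = {X3, X4} → lossy.

Decomposition 2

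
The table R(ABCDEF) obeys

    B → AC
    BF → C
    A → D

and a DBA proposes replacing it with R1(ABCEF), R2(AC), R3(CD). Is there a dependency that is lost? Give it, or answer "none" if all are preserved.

Check A → D: no single fragment contains all of {AD}, and the restricted closure of {A} across the fragments never reaches {D}.
B → AC is preserved.
BF → C is preserved.

A → D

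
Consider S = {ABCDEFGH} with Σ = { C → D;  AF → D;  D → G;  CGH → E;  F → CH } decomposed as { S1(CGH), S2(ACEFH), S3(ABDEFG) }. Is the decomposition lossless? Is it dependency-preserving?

Lossless test (chase): Rows 1 and 2 agree on C; apply C→D and equate their D entries. Rows 2 and 3 agree on AF; apply AF→D and equate their D entries. Rows 1 and 2 agree on D; apply D→G and equate their G entries. Rows 1 and 2 agree on CGH; apply CGH→E and equate their E entries. Rows 2 and 3 agree on F; apply F→CH and equate their CH entries. Row 3 is now all distinguished symbols — the join is lossless.
Dependency preservation: the restricted closure of {C} across the fragments never reaches {D}, so C → D cannot be enforced without a join — not preserved.

lossless but not dependency-preserving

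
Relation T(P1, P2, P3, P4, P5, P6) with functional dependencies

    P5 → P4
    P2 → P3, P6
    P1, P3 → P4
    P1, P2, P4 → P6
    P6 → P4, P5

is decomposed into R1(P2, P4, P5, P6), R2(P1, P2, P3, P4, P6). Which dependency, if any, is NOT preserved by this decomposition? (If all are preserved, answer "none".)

none

P5 → P4 lies within R1.
P2 → P3, P6 lies within R2.
P1, P3 → P4 lies within R2.
P1, P2, P4 → P6 lies within R2.
P6 → P4, P5 lies within R1.
Every dependency is enforceable on the fragments, so the decomposition is dependency-preserving.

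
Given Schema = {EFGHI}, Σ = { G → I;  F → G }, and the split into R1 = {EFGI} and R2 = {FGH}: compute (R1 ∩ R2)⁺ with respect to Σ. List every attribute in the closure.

FGI

R1 ∩ R2 = {FG}.
G → I applies, adding I
Closure: {FGI}.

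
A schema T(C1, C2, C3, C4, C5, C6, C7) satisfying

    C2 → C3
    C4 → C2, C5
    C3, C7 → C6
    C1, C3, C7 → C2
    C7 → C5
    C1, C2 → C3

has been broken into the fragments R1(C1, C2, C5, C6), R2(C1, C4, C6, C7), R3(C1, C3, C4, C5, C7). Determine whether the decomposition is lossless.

No

Chase test. Columns are C1, C2, C3, C4, C5, C6, C7; row i has aⱼ where attribute j ∈ Ri, else bᵢⱼ.
Initial tableau (one row per fragment):
  row 1: a1 a2 b13 b14 a5 a6 b17
  row 2: a1 b22 b23 a4 b25 a6 a7
  row 3: a1 b32 a3 a4 a5 b36 a7
Rows 2 and 3 agree on C4; apply C4→C2, C5 and equate their C2, C5 entries.
Rows 2 and 3 agree on C1, C2; apply C1, C2→C3 and equate their C3 entries.
Rows 2 and 3 agree on C3, C7; apply C3, C7→C6 and equate their C6 entries.
No row becomes fully distinguished — the join is lossy.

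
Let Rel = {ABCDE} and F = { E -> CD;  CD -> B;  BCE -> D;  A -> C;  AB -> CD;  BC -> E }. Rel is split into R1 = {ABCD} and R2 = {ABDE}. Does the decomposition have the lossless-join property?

Common attributes: R1 ∩ R2 = {ABD}.
Closure of {ABD}: A → C applies, adding C; BC → E applies, adding E. So (ABD)⁺ = {ABCDE}.
This closure contains every attribute of R1, so R1 ∩ R2 → R1. The join is lossless.

Yes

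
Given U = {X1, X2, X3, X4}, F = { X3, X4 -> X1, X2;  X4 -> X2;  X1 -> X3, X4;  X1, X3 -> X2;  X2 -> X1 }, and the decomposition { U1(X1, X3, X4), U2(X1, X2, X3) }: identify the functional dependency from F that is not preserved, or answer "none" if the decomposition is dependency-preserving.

X3, X4 → X1, X2: restricted closure across fragments reaches X1, X2.
X4 → X2: restricted closure across fragments reaches X2.
X1 → X3, X4 lies within U1.
X1, X3 → X2 lies within U2.
X2 → X1 lies within U2.
Every dependency is enforceable on the fragments, so the decomposition is dependency-preserving.

none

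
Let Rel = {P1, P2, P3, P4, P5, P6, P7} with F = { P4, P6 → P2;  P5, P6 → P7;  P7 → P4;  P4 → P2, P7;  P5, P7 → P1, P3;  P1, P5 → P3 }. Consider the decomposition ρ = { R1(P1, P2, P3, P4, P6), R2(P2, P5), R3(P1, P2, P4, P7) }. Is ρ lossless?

No

Chase test. Columns are P1, P2, P3, P4, P5, P6, P7; row i has aⱼ where attribute j ∈ Ri, else bᵢⱼ.
Initial tableau (one row per fragment):
  row 1: a1 a2 a3 a4 b15 a6 b17
  row 2: b21 a2 b23 b24 a5 b26 b27
  row 3: a1 a2 b33 a4 b35 b36 a7
Rows 1 and 3 agree on P4; apply P4→P2, P7 and equate their P2, P7 entries.
No row becomes fully distinguished — the join is lossy.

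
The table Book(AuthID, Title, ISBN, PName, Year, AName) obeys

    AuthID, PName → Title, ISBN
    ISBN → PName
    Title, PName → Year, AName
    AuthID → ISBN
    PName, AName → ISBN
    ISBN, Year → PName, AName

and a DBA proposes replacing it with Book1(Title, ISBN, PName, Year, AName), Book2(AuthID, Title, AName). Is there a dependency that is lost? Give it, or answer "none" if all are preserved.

Check AuthID → ISBN: no single fragment contains all of {AuthID, ISBN}, and the restricted closure of {AuthID} across the fragments never reaches {ISBN}.
AuthID, PName → Title, ISBN is preserved.
ISBN → PName is preserved.
Title, PName → Year, AName is preserved.
PName, AName → ISBN is preserved.
ISBN, Year → PName, AName is preserved.

AuthID → ISBN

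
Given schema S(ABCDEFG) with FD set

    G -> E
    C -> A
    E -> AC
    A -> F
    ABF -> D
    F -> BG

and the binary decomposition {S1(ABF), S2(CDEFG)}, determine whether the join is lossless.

Yes

Common attributes: S1 ∩ S2 = {F}.
Closure of {F}: F → BG applies, adding BG; G → E applies, adding E; E → AC applies, adding AC; ABF → D applies, adding D. So (F)⁺ = {ABCDEFG}.
This closure contains every attribute of S1, so S1 ∩ S2 → S1. The join is lossless.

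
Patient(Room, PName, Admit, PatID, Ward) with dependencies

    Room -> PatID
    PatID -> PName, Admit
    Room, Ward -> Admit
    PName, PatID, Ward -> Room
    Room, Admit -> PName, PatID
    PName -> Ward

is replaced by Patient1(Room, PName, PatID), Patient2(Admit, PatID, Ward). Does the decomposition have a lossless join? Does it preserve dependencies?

lossless but not dependency-preserving

Lossless test: (PatID)⁺ = {Room, PName, Admit, PatID, Ward}, which contains all of one fragment — lossless.
Dependency preservation: the restricted closure of {PName} across the fragments never reaches {Ward}, so PName → Ward cannot be enforced without a join — not preserved.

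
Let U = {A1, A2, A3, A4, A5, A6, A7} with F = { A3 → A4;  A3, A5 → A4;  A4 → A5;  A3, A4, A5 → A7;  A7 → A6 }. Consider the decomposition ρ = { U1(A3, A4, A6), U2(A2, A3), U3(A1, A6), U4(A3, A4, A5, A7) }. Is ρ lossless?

No

Chase test. Columns are A1, A2, A3, A4, A5, A6, A7; row i has aⱼ where attribute j ∈ Ui, else bᵢⱼ.
Initial tableau (one row per fragment):
  row 1: b11 b12 a3 a4 b15 a6 b17
  row 2: b21 a2 a3 b24 b25 b26 b27
  row 3: a1 b32 b33 b34 b35 a6 b37
  row 4: b41 b42 a3 a4 a5 b46 a7
Rows 1 and 2 agree on A3; apply A3→A4 and equate their A4 entries.
Rows 1 and 2 agree on A4; apply A4→A5 and equate their A5 entries.
Rows 1 and 4 agree on A4; apply A4→A5 and equate their A5 entries.
Rows 1 and 2 agree on A3, A4, A5; apply A3, A4, A5→A7 and equate their A7 entries.
Rows 1 and 4 agree on A3, A4, A5; apply A3, A4, A5→A7 and equate their A7 entries.
Rows 1 and 2 agree on A7; apply A7→A6 and equate their A6 entries.
Rows 1 and 4 agree on A7; apply A7→A6 and equate their A6 entries.
No row becomes fully distinguished — the join is lossy.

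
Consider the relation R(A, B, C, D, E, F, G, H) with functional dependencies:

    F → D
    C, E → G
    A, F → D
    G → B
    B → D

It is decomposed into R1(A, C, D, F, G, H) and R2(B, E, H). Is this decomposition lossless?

Common attributes: R1 ∩ R2 = {H}.
No dependency enlarges {H}, so (H)⁺ = {H}.
The closure contains neither all of R1 = {A, C, D, F, G, H} nor all of R2 = {B, E, H}, so the common attributes are not a superkey of either fragment. The join is lossy.

No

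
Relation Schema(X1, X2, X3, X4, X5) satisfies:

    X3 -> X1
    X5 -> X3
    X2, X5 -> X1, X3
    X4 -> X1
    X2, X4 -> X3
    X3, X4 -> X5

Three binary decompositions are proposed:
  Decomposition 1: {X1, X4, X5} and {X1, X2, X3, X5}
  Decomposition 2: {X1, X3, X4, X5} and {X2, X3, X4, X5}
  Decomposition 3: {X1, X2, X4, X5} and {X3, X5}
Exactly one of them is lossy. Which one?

Decomposition 1: common = {X1, X5}, closure = {X1, X3, X5} → lossy.
Decomposition 2: common = {X3, X4, X5}, closure = {X1, X3, X4, X5} → lossless.
Decomposition 3: common = {X5}, closure = {X1, X3, X5} → lossless.

Decomposition 1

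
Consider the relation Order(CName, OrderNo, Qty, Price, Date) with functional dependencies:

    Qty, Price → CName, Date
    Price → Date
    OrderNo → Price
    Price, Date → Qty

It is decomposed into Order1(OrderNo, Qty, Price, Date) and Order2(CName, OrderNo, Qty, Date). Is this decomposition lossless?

Yes

Common attributes: Order1 ∩ Order2 = {OrderNo, Qty, Date}.
Closure of {OrderNo, Qty, Date}: OrderNo → Price applies, adding Price; Qty, Price → CName, Date applies, adding CName. So (OrderNo, Qty, Date)⁺ = {CName, OrderNo, Qty, Price, Date}.
This closure contains every attribute of Order1, so Order1 ∩ Order2 → Order1. The join is lossless.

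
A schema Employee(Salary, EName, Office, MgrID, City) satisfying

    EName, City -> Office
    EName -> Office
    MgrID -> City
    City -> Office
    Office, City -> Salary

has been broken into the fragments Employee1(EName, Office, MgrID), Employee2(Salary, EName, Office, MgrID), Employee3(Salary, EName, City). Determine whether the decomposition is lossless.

No

Chase test. Columns are Salary, EName, Office, MgrID, City; row i has aⱼ where attribute j ∈ Employeei, else bᵢⱼ.
Initial tableau (one row per fragment):
  row 1: b11 a2 a3 a4 b15
  row 2: a1 a2 a3 a4 b25
  row 3: a1 a2 b33 b34 a5
Rows 1 and 3 agree on EName; apply EName→Office and equate their Office entries.
Rows 1 and 2 agree on MgrID; apply MgrID→City and equate their City entries.
Rows 1 and 2 agree on Office, City; apply Office, City→Salary and equate their Salary entries.
No row becomes fully distinguished — the join is lossy.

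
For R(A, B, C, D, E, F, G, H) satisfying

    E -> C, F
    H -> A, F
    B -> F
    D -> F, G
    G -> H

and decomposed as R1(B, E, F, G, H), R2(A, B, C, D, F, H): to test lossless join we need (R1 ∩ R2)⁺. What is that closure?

A, B, F, H

R1 ∩ R2 = {B, F, H}.
H → A, F applies, adding A
Closure: {A, B, F, H}.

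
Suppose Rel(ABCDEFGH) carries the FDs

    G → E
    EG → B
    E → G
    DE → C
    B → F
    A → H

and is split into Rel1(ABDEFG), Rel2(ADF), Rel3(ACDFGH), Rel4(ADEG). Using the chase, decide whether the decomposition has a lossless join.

Chase test. Columns are ABCDEFGH; row i has aⱼ where attribute j ∈ Reli, else bᵢⱼ.
Initial tableau (one row per fragment):
  row 1: a1 a2 b13 a4 a5 a6 a7 b18
  row 2: a1 b22 b23 a4 b25 a6 b27 b28
  row 3: a1 b32 a3 a4 b35 a6 a7 a8
  row 4: a1 b42 b43 a4 a5 b46 a7 b48
Rows 1 and 3 agree on G; apply G→E and equate their E entries.
Rows 1 and 3 agree on EG; apply EG→B and equate their B entries.
Rows 1 and 4 agree on EG; apply EG→B and equate their B entries.
Rows 1 and 3 agree on DE; apply DE→C and equate their C entries.
Rows 1 and 4 agree on DE; apply DE→C and equate their C entries.
Rows 1 and 4 agree on B; apply B→F and equate their F entries.
Rows 1 and 2 agree on A; apply A→H and equate their H entries.
Rows 1 and 3 agree on A; apply A→H and equate their H entries.
Rows 1 and 4 agree on A; apply A→H and equate their H entries.
Row 1 is now all distinguished symbols — the join is lossless.

Yes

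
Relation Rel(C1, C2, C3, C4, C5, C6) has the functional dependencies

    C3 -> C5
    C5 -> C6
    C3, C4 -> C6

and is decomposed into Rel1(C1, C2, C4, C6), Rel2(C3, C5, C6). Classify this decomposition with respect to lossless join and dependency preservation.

lossy but dependency-preserving

Lossless test: (C6)⁺ = {C6}, which is a superkey of neither fragment — lossy.
Dependency preservation: C3, C4 → C6 is not contained in any single fragment, but the restricted closure of its left-hand side across the fragments still reaches the right-hand side; the remaining FDs each lie inside some fragment. All dependencies are preserved.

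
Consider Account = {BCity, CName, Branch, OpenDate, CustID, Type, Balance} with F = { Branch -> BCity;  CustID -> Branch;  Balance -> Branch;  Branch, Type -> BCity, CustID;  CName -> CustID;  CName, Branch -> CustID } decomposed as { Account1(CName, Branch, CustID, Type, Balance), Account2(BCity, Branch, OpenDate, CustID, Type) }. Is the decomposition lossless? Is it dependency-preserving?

lossy but dependency-preserving

Lossless test: (Branch, CustID, Type)⁺ = {BCity, Branch, CustID, Type}, which is a superkey of neither fragment — lossy.
Dependency preservation: every FD's attributes lie within a single fragment, so each can be enforced locally — preserved.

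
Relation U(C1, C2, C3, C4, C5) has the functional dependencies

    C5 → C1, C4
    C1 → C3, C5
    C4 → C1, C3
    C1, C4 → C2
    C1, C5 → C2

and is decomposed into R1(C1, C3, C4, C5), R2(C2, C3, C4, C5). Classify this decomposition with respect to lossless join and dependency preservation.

lossless and dependency-preserving

Lossless test: (C3, C4, C5)⁺ = {C1, C2, C3, C4, C5}, which contains all of one fragment — lossless.
Dependency preservation: C1, C4 → C2; C1, C5 → C2 are not contained in any single fragment, but the restricted closure of each left-hand side across the fragments still reaches the right-hand side; the remaining FDs each lie inside some fragment. All dependencies are preserved.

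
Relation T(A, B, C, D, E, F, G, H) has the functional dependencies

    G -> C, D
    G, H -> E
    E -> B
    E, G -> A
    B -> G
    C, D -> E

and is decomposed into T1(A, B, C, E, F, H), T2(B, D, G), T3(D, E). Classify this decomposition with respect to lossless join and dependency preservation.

lossless but not dependency-preserving

Lossless test (chase): Rows 1 and 3 agree on E; apply E→B and equate their B entries. Rows 1 and 2 agree on B; apply B→G and equate their G entries. Rows 1 and 3 agree on B; apply B→G and equate their G entries. Rows 1 and 2 agree on G; apply G→C, D and equate their C, D entries. Rows 1 and 3 agree on G; apply G→C, D and equate their C, D entries. Rows 1 and 3 agree on E, G; apply E, G→A and equate their A entries. Rows 1 and 2 agree on C, D; apply C, D→E and equate their E entries. Rows 1 and 2 agree on E, G; apply E, G→A and equate their A entries. Row 1 is now all distinguished symbols — the join is lossless.
Dependency preservation: the restricted closure of {C, D} across the fragments never reaches {E}, so C, D → E cannot be enforced without a join — not preserved.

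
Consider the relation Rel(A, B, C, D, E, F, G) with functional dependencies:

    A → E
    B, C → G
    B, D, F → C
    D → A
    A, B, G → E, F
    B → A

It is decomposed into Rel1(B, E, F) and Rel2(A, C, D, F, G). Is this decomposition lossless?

Common attributes: Rel1 ∩ Rel2 = {F}.
No dependency enlarges {F}, so (F)⁺ = {F}.
The closure contains neither all of Rel1 = {B, E, F} nor all of Rel2 = {A, C, D, F, G}, so the common attributes are not a superkey of either fragment. The join is lossy.

No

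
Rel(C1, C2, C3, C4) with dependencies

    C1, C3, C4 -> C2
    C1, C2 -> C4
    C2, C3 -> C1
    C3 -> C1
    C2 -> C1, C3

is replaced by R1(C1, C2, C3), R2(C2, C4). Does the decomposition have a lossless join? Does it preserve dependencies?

Lossless test: (C2)⁺ = {C1, C2, C3, C4}, which contains all of one fragment — lossless.
Dependency preservation: the restricted closure of {C1, C3, C4} across the fragments never reaches {C2}, so C1, C3, C4 → C2 cannot be enforced without a join — not preserved.

lossless but not dependency-preserving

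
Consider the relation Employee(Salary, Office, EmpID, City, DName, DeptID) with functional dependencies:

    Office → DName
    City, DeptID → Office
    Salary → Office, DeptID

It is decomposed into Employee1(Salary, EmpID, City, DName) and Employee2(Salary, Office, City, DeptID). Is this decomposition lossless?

Common attributes: Employee1 ∩ Employee2 = {Salary, City}.
Closure of {Salary, City}: Salary → Office, DeptID applies, adding Office, DeptID; Office → DName applies, adding DName. So (Salary, City)⁺ = {Salary, Office, City, DName, DeptID}.
This closure contains every attribute of Employee2, so Employee1 ∩ Employee2 → Employee2. The join is lossless.

Yes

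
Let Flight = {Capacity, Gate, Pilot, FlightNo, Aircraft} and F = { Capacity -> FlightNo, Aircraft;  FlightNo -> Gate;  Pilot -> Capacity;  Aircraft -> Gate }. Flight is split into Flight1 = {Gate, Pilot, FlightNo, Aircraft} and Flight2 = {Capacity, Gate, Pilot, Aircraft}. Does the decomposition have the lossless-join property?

Common attributes: Flight1 ∩ Flight2 = {Gate, Pilot, Aircraft}.
Closure of {Gate, Pilot, Aircraft}: Pilot → Capacity applies, adding Capacity; Capacity → FlightNo, Aircraft applies, adding FlightNo. So (Gate, Pilot, Aircraft)⁺ = {Capacity, Gate, Pilot, FlightNo, Aircraft}.
This closure contains every attribute of Flight1, so Flight1 ∩ Flight2 → Flight1. The join is lossless.

Yes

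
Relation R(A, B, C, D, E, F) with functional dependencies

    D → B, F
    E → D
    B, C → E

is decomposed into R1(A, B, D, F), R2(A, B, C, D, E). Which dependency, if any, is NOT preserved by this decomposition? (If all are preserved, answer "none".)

D → B, F lies within R1.
E → D lies within R2.
B, C → E lies within R2.
Every dependency is enforceable on the fragments, so the decomposition is dependency-preserving.

none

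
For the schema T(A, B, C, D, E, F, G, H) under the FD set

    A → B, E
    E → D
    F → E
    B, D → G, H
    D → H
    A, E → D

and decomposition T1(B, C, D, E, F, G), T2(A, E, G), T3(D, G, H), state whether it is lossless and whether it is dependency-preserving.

lossy and not dependency-preserving

Lossless test (chase): Rows 1 and 2 agree on E; apply E→D and equate their D entries. Rows 1 and 2 agree on D; apply D→H and equate their H entries. Rows 1 and 3 agree on D; apply D→H and equate their H entries. No row becomes fully distinguished — the join is lossy.
Dependency preservation: the restricted closure of {A} across the fragments never reaches {B, E}, so A → B, E cannot be enforced without a join — not preserved.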